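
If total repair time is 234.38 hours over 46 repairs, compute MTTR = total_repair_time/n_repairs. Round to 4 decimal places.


total_repair_time = 234.38
n_repairs = 46
MTTR = 234.38 / 46
MTTR = 5.0952

5.0952


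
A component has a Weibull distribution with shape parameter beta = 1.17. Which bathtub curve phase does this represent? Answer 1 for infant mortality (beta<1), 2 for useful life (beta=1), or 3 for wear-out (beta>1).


beta = 1.17
Compare beta to 1:
beta < 1 => infant mortality (phase 1)
beta = 1 => useful life (phase 2)
beta > 1 => wear-out (phase 3)
Since beta = 1.17, this is wear-out (increasing failure rate)
Phase = 3

3


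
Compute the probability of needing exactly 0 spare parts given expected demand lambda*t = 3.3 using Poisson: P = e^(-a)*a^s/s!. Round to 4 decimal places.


a = 3.3, s = 0
e^(-a) = e^(-3.3) = 0.0369
a^s = 3.3^0 = 1.0
s! = 1
P = 0.0369 * 1.0 / 1
P = 0.0369

0.0369


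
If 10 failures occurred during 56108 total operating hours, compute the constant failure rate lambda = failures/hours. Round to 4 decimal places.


failures = 10
total_hours = 56108
lambda = 10 / 56108
lambda = 0.0002

0.0002


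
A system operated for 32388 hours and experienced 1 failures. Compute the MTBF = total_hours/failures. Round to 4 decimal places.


total_hours = 32388
failures = 1
MTBF = 32388 / 1
MTBF = 32388.0

32388.0


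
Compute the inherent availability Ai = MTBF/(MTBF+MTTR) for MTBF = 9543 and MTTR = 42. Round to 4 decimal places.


MTBF = 9543
MTTR = 42
MTBF + MTTR = 9585
Ai = 9543 / 9585
Ai = 0.9956

0.9956


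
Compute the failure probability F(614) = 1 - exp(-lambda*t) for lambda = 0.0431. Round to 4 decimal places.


lambda = 0.0431, t = 614
lambda * t = 26.4634
exp(-26.4634) = 0.0
F(t) = 1 - 0.0
F(t) = 1.0

1.0


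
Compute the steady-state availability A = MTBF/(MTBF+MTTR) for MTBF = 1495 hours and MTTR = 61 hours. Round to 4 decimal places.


MTBF = 1495
MTTR = 61
MTBF + MTTR = 1556
A = 1495 / 1556
A = 0.9608

0.9608


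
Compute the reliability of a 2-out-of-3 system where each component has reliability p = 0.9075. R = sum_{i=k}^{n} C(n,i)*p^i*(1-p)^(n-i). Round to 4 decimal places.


k = 2, n = 3, p = 0.9075
i=2: C(3,2)=3 * 0.9075^2 * 0.0925^1 = 0.2285
i=3: C(3,3)=1 * 0.9075^3 * 0.0925^0 = 0.7474
R = sum of terms = 0.9759

0.9759


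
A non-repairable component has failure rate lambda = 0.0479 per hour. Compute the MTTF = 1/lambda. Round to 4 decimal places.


lambda = 0.0479
MTTF = 1 / 0.0479
MTTF = 20.8768

20.8768


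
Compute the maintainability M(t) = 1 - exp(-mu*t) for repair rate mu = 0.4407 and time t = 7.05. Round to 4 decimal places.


mu = 0.4407, t = 7.05
mu * t = 0.4407 * 7.05 = 3.1069
exp(-3.1069) = 0.0447
M(t) = 1 - 0.0447
M(t) = 0.9553

0.9553


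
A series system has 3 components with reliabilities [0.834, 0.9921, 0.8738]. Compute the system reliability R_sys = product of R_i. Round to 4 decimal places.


Components: [0.834, 0.9921, 0.8738]
After component 1 (R=0.834): product = 0.834
After component 2 (R=0.9921): product = 0.8274
After component 3 (R=0.8738): product = 0.723
R_sys = 0.723

0.723


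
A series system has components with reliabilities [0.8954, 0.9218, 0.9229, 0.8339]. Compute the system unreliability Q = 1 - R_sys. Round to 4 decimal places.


Components: [0.8954, 0.9218, 0.9229, 0.8339]
After component 1: product = 0.8954
After component 2: product = 0.8254
After component 3: product = 0.7617
After component 4: product = 0.6352
R_sys = 0.6352
Q = 1 - 0.6352 = 0.3648

0.3648


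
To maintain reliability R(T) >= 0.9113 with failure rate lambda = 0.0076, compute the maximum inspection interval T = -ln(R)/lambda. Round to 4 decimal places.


R_target = 0.9113
lambda = 0.0076
-ln(0.9113) = 0.0929
T = 0.0929 / 0.0076
T = 12.2215

12.2215


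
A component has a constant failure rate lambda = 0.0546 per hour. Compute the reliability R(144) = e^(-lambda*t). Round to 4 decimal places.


lambda = 0.0546
t = 144
lambda * t = 7.8624
R(t) = e^(-7.8624)
R(t) = 0.0004

0.0004


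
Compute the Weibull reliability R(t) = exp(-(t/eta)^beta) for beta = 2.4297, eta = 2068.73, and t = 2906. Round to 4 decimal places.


beta = 2.4297, eta = 2068.73, t = 2906
t/eta = 2906 / 2068.73 = 1.4047
(t/eta)^beta = 1.4047^2.4297 = 2.2835
R(t) = exp(-2.2835)
R(t) = 0.1019

0.1019


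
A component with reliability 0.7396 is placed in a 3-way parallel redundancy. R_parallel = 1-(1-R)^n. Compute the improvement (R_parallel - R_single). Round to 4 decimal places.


R_single = 0.7396, n = 3
1 - R_single = 0.2604
(1 - R_single)^n = 0.2604^3 = 0.0177
R_parallel = 1 - 0.0177 = 0.9823
Improvement = 0.9823 - 0.7396
Improvement = 0.2427

0.2427


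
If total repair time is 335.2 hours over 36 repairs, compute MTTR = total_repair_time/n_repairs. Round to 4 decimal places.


total_repair_time = 335.2
n_repairs = 36
MTTR = 335.2 / 36
MTTR = 9.3111

9.3111


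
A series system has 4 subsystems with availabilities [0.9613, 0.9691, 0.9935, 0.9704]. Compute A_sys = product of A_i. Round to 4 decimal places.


Subsystems: [0.9613, 0.9691, 0.9935, 0.9704]
After subsystem 1 (A=0.9613): product = 0.9613
After subsystem 2 (A=0.9691): product = 0.9316
After subsystem 3 (A=0.9935): product = 0.9255
After subsystem 4 (A=0.9704): product = 0.8981
A_sys = 0.8981

0.8981


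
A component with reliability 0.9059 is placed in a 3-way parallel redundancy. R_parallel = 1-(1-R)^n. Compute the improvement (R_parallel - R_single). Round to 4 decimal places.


R_single = 0.9059, n = 3
1 - R_single = 0.0941
(1 - R_single)^n = 0.0941^3 = 0.0008
R_parallel = 1 - 0.0008 = 0.9992
Improvement = 0.9992 - 0.9059
Improvement = 0.0933

0.0933


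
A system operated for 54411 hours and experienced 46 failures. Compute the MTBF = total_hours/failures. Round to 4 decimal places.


total_hours = 54411
failures = 46
MTBF = 54411 / 46
MTBF = 1182.8478

1182.8478


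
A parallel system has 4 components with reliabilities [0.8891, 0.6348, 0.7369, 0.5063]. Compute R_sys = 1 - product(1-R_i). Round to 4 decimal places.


Components: [0.8891, 0.6348, 0.7369, 0.5063]
(1 - 0.8891) = 0.1109, running product = 0.1109
(1 - 0.6348) = 0.3652, running product = 0.0405
(1 - 0.7369) = 0.2631, running product = 0.0107
(1 - 0.5063) = 0.4937, running product = 0.0053
Product of (1-R_i) = 0.0053
R_sys = 1 - 0.0053 = 0.9947

0.9947


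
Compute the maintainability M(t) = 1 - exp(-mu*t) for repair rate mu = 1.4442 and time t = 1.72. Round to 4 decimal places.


mu = 1.4442, t = 1.72
mu * t = 1.4442 * 1.72 = 2.484
exp(-2.484) = 0.0834
M(t) = 1 - 0.0834
M(t) = 0.9166

0.9166


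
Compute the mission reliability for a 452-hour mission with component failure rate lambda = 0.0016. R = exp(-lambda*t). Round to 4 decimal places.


lambda = 0.0016
mission_time = 452
lambda * t = 0.0016 * 452 = 0.7232
R = exp(-0.7232)
R = 0.4852

0.4852


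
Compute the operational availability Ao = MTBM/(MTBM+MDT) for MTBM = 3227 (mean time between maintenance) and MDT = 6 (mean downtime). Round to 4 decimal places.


MTBM = 3227
MDT = 6
MTBM + MDT = 3233
Ao = 3227 / 3233
Ao = 0.9981

0.9981


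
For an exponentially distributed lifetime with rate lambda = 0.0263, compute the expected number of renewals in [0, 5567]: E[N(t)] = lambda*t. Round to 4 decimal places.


lambda = 0.0263
t = 5567
E[N(t)] = lambda * t
E[N(t)] = 0.0263 * 5567
E[N(t)] = 146.4121

146.4121


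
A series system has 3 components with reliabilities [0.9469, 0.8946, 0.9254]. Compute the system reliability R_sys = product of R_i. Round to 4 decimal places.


Components: [0.9469, 0.8946, 0.9254]
After component 1 (R=0.9469): product = 0.9469
After component 2 (R=0.8946): product = 0.8471
After component 3 (R=0.9254): product = 0.7839
R_sys = 0.7839

0.7839


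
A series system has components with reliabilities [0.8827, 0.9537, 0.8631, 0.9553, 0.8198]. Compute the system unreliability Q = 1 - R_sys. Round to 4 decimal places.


Components: [0.8827, 0.9537, 0.8631, 0.9553, 0.8198]
After component 1: product = 0.8827
After component 2: product = 0.8418
After component 3: product = 0.7266
After component 4: product = 0.6941
After component 5: product = 0.569
R_sys = 0.569
Q = 1 - 0.569 = 0.431

0.431


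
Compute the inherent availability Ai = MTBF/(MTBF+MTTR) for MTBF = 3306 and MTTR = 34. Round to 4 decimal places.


MTBF = 3306
MTTR = 34
MTBF + MTTR = 3340
Ai = 3306 / 3340
Ai = 0.9898

0.9898


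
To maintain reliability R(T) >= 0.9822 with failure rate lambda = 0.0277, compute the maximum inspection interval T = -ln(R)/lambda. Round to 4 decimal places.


R_target = 0.9822
lambda = 0.0277
-ln(0.9822) = 0.018
T = 0.018 / 0.0277
T = 0.6484

0.6484


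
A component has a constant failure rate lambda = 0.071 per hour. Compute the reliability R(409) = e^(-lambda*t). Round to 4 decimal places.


lambda = 0.071
t = 409
lambda * t = 29.039
R(t) = e^(-29.039)
R(t) = 0.0

0.0


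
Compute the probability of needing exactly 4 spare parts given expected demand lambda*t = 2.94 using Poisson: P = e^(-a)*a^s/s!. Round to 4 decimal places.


a = 2.94, s = 4
e^(-a) = e^(-2.94) = 0.0529
a^s = 2.94^4 = 74.7118
s! = 24
P = 0.0529 * 74.7118 / 24
P = 0.1646

0.1646


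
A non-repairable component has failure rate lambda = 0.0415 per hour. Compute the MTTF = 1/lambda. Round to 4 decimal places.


lambda = 0.0415
MTTF = 1 / 0.0415
MTTF = 24.0964

24.0964


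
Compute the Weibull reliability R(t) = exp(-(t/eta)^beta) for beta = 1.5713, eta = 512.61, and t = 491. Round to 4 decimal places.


beta = 1.5713, eta = 512.61, t = 491
t/eta = 491 / 512.61 = 0.9578
(t/eta)^beta = 0.9578^1.5713 = 0.9346
R(t) = exp(-0.9346)
R(t) = 0.3928

0.3928


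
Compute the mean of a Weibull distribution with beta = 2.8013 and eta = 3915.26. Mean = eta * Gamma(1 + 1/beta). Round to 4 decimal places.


beta = 2.8013, eta = 3915.26
1/beta = 0.357
1 + 1/beta = 1.357
Gamma(1.357) = 0.8905
Mean = 3915.26 * 0.8905
Mean = 3486.4085

3486.4085


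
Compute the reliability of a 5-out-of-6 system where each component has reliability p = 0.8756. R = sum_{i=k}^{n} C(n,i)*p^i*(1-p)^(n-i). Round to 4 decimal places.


k = 5, n = 6, p = 0.8756
i=5: C(6,5)=6 * 0.8756^5 * 0.1244^1 = 0.3841
i=6: C(6,6)=1 * 0.8756^6 * 0.1244^0 = 0.4506
R = sum of terms = 0.8348

0.8348


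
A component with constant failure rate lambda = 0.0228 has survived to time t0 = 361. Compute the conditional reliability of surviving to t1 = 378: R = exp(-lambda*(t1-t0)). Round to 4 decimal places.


lambda = 0.0228
t0 = 361, t1 = 378
t1 - t0 = 17
lambda * (t1-t0) = 0.0228 * 17 = 0.3876
R = exp(-0.3876)
R = 0.6787

0.6787


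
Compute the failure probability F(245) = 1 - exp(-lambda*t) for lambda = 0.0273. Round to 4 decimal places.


lambda = 0.0273, t = 245
lambda * t = 6.6885
exp(-6.6885) = 0.0012
F(t) = 1 - 0.0012
F(t) = 0.9988

0.9988


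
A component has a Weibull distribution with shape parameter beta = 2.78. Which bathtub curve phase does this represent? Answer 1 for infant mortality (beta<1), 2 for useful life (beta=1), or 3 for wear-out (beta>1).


beta = 2.78
Compare beta to 1:
beta < 1 => infant mortality (phase 1)
beta = 1 => useful life (phase 2)
beta > 1 => wear-out (phase 3)
Since beta = 2.78, this is wear-out (increasing failure rate)
Phase = 3

3


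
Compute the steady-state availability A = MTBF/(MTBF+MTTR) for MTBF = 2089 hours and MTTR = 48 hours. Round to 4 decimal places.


MTBF = 2089
MTTR = 48
MTBF + MTTR = 2137
A = 2089 / 2137
A = 0.9775

0.9775


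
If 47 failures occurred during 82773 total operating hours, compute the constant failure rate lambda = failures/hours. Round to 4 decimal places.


failures = 47
total_hours = 82773
lambda = 47 / 82773
lambda = 0.0006

0.0006


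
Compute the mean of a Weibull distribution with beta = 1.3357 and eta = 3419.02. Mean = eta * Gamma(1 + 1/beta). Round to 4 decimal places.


beta = 1.3357, eta = 3419.02
1/beta = 0.7487
1 + 1/beta = 1.7487
Gamma(1.7487) = 0.9188
Mean = 3419.02 * 0.9188
Mean = 3141.2621

3141.2621


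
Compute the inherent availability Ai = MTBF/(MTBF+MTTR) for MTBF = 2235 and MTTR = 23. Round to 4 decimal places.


MTBF = 2235
MTTR = 23
MTBF + MTTR = 2258
Ai = 2235 / 2258
Ai = 0.9898

0.9898


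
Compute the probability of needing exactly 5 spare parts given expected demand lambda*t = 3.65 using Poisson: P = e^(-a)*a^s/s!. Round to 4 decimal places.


a = 3.65, s = 5
e^(-a) = e^(-3.65) = 0.026
a^s = 3.65^5 = 647.8349
s! = 120
P = 0.026 * 647.8349 / 120
P = 0.1403

0.1403


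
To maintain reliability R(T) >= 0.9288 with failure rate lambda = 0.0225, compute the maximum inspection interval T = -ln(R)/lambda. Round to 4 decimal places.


R_target = 0.9288
lambda = 0.0225
-ln(0.9288) = 0.0739
T = 0.0739 / 0.0225
T = 3.2827

3.2827


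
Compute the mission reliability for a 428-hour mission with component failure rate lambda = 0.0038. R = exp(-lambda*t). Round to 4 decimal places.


lambda = 0.0038
mission_time = 428
lambda * t = 0.0038 * 428 = 1.6264
R = exp(-1.6264)
R = 0.1966

0.1966


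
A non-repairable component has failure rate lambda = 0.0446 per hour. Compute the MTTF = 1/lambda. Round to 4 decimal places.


lambda = 0.0446
MTTF = 1 / 0.0446
MTTF = 22.4215

22.4215


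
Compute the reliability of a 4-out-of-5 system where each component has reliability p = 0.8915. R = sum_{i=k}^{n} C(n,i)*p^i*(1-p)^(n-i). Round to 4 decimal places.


k = 4, n = 5, p = 0.8915
i=4: C(5,4)=5 * 0.8915^4 * 0.1085^1 = 0.3427
i=5: C(5,5)=1 * 0.8915^5 * 0.1085^0 = 0.5631
R = sum of terms = 0.9058

0.9058


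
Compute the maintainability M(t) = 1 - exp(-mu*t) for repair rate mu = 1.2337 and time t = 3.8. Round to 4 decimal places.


mu = 1.2337, t = 3.8
mu * t = 1.2337 * 3.8 = 4.6881
exp(-4.6881) = 0.0092
M(t) = 1 - 0.0092
M(t) = 0.9908

0.9908


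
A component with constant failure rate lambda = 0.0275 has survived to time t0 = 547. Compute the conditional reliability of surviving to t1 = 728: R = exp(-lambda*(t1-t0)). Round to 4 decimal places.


lambda = 0.0275
t0 = 547, t1 = 728
t1 - t0 = 181
lambda * (t1-t0) = 0.0275 * 181 = 4.9775
R = exp(-4.9775)
R = 0.0069

0.0069


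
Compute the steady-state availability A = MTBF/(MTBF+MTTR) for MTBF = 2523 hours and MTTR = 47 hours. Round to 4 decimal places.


MTBF = 2523
MTTR = 47
MTBF + MTTR = 2570
A = 2523 / 2570
A = 0.9817

0.9817


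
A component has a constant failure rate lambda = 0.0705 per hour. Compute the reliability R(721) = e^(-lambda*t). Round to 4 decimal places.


lambda = 0.0705
t = 721
lambda * t = 50.8305
R(t) = e^(-50.8305)
R(t) = 0.0

0.0


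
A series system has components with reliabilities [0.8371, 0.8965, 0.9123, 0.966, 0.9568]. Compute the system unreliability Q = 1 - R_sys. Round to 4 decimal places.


Components: [0.8371, 0.8965, 0.9123, 0.966, 0.9568]
After component 1: product = 0.8371
After component 2: product = 0.7505
After component 3: product = 0.6846
After component 4: product = 0.6614
After component 5: product = 0.6328
R_sys = 0.6328
Q = 1 - 0.6328 = 0.3672

0.3672


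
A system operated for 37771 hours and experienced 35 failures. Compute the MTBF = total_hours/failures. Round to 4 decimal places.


total_hours = 37771
failures = 35
MTBF = 37771 / 35
MTBF = 1079.1714

1079.1714


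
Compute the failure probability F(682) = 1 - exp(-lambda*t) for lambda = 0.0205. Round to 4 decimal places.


lambda = 0.0205, t = 682
lambda * t = 13.981
exp(-13.981) = 0.0
F(t) = 1 - 0.0
F(t) = 1.0

1.0


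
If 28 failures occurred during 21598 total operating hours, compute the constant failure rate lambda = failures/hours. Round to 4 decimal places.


failures = 28
total_hours = 21598
lambda = 28 / 21598
lambda = 0.0013

0.0013


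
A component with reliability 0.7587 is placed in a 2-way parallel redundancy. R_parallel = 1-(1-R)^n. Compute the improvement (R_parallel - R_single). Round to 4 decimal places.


R_single = 0.7587, n = 2
1 - R_single = 0.2413
(1 - R_single)^n = 0.2413^2 = 0.0582
R_parallel = 1 - 0.0582 = 0.9418
Improvement = 0.9418 - 0.7587
Improvement = 0.1831

0.1831


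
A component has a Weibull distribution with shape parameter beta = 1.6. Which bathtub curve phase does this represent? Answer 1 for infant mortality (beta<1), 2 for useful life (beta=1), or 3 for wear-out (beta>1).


beta = 1.6
Compare beta to 1:
beta < 1 => infant mortality (phase 1)
beta = 1 => useful life (phase 2)
beta > 1 => wear-out (phase 3)
Since beta = 1.6, this is wear-out (increasing failure rate)
Phase = 3

3


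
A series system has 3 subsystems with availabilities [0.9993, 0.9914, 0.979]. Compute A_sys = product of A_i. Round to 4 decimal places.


Subsystems: [0.9993, 0.9914, 0.979]
After subsystem 1 (A=0.9993): product = 0.9993
After subsystem 2 (A=0.9914): product = 0.9907
After subsystem 3 (A=0.979): product = 0.9699
A_sys = 0.9699

0.9699


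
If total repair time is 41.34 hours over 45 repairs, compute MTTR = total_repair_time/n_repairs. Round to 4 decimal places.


total_repair_time = 41.34
n_repairs = 45
MTTR = 41.34 / 45
MTTR = 0.9187

0.9187


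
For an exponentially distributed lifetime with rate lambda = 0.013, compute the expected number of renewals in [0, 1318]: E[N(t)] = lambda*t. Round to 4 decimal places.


lambda = 0.013
t = 1318
E[N(t)] = lambda * t
E[N(t)] = 0.013 * 1318
E[N(t)] = 17.134

17.134


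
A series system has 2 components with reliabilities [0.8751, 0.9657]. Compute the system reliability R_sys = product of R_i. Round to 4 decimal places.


Components: [0.8751, 0.9657]
After component 1 (R=0.8751): product = 0.8751
After component 2 (R=0.9657): product = 0.8451
R_sys = 0.8451

0.8451


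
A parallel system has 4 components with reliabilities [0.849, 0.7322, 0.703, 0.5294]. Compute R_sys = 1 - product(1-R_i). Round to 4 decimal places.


Components: [0.849, 0.7322, 0.703, 0.5294]
(1 - 0.849) = 0.151, running product = 0.151
(1 - 0.7322) = 0.2678, running product = 0.0404
(1 - 0.703) = 0.297, running product = 0.012
(1 - 0.5294) = 0.4706, running product = 0.0057
Product of (1-R_i) = 0.0057
R_sys = 1 - 0.0057 = 0.9943

0.9943


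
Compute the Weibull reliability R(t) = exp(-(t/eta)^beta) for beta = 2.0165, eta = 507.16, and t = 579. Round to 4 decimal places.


beta = 2.0165, eta = 507.16, t = 579
t/eta = 579 / 507.16 = 1.1417
(t/eta)^beta = 1.1417^2.0165 = 1.3062
R(t) = exp(-1.3062)
R(t) = 0.2708

0.2708


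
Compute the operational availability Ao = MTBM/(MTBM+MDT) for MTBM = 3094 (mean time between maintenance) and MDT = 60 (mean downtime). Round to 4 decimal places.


MTBM = 3094
MDT = 60
MTBM + MDT = 3154
Ao = 3094 / 3154
Ao = 0.981

0.981


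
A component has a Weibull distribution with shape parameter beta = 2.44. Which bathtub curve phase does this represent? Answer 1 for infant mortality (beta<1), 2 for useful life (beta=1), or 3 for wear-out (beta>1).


beta = 2.44
Compare beta to 1:
beta < 1 => infant mortality (phase 1)
beta = 1 => useful life (phase 2)
beta > 1 => wear-out (phase 3)
Since beta = 2.44, this is wear-out (increasing failure rate)
Phase = 3

3


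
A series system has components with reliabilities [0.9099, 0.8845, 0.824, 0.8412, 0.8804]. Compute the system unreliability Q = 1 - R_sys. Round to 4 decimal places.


Components: [0.9099, 0.8845, 0.824, 0.8412, 0.8804]
After component 1: product = 0.9099
After component 2: product = 0.8048
After component 3: product = 0.6632
After component 4: product = 0.5579
After component 5: product = 0.4911
R_sys = 0.4911
Q = 1 - 0.4911 = 0.5089

0.5089


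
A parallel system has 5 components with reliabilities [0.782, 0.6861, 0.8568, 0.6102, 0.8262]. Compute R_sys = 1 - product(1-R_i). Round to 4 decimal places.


Components: [0.782, 0.6861, 0.8568, 0.6102, 0.8262]
(1 - 0.782) = 0.218, running product = 0.218
(1 - 0.6861) = 0.3139, running product = 0.0684
(1 - 0.8568) = 0.1432, running product = 0.0098
(1 - 0.6102) = 0.3898, running product = 0.0038
(1 - 0.8262) = 0.1738, running product = 0.0007
Product of (1-R_i) = 0.0007
R_sys = 1 - 0.0007 = 0.9993

0.9993


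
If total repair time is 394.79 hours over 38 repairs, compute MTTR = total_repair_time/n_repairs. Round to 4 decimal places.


total_repair_time = 394.79
n_repairs = 38
MTTR = 394.79 / 38
MTTR = 10.3892

10.3892


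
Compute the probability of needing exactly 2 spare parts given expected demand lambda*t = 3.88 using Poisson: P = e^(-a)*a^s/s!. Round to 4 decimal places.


a = 3.88, s = 2
e^(-a) = e^(-3.88) = 0.0207
a^s = 3.88^2 = 15.0544
s! = 2
P = 0.0207 * 15.0544 / 2
P = 0.1554

0.1554


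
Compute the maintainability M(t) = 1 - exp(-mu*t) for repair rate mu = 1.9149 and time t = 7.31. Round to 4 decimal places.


mu = 1.9149, t = 7.31
mu * t = 1.9149 * 7.31 = 13.9979
exp(-13.9979) = 0.0
M(t) = 1 - 0.0
M(t) = 1.0

1.0


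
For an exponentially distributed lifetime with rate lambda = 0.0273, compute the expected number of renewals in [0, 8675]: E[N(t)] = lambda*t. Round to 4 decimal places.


lambda = 0.0273
t = 8675
E[N(t)] = lambda * t
E[N(t)] = 0.0273 * 8675
E[N(t)] = 236.8275

236.8275


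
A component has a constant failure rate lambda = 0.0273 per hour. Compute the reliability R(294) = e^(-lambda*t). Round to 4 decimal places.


lambda = 0.0273
t = 294
lambda * t = 8.0262
R(t) = e^(-8.0262)
R(t) = 0.0003

0.0003


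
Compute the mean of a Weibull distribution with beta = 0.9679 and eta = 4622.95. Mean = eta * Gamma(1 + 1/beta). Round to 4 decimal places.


beta = 0.9679, eta = 4622.95
1/beta = 1.0332
1 + 1/beta = 2.0332
Gamma(2.0332) = 1.0145
Mean = 4622.95 * 1.0145
Mean = 4689.8788

4689.8788


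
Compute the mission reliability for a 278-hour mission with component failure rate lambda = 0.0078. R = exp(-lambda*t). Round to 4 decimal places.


lambda = 0.0078
mission_time = 278
lambda * t = 0.0078 * 278 = 2.1684
R = exp(-2.1684)
R = 0.1144

0.1144


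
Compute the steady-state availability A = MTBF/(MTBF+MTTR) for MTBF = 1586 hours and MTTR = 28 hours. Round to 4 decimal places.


MTBF = 1586
MTTR = 28
MTBF + MTTR = 1614
A = 1586 / 1614
A = 0.9827

0.9827


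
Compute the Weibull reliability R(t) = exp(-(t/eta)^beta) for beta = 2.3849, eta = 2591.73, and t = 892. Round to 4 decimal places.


beta = 2.3849, eta = 2591.73, t = 892
t/eta = 892 / 2591.73 = 0.3442
(t/eta)^beta = 0.3442^2.3849 = 0.0786
R(t) = exp(-0.0786)
R(t) = 0.9244

0.9244


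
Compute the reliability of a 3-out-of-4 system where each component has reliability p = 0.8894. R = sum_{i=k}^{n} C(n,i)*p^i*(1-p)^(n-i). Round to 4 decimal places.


k = 3, n = 4, p = 0.8894
i=3: C(4,3)=4 * 0.8894^3 * 0.1106^1 = 0.3112
i=4: C(4,4)=1 * 0.8894^4 * 0.1106^0 = 0.6257
R = sum of terms = 0.937

0.937


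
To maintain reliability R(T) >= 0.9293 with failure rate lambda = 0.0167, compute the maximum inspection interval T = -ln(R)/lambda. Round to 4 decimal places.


R_target = 0.9293
lambda = 0.0167
-ln(0.9293) = 0.0733
T = 0.0733 / 0.0167
T = 4.3906

4.3906


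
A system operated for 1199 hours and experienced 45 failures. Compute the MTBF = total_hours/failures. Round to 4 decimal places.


total_hours = 1199
failures = 45
MTBF = 1199 / 45
MTBF = 26.6444

26.6444


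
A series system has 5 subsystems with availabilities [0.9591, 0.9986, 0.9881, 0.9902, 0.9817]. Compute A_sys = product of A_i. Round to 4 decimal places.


Subsystems: [0.9591, 0.9986, 0.9881, 0.9902, 0.9817]
After subsystem 1 (A=0.9591): product = 0.9591
After subsystem 2 (A=0.9986): product = 0.9578
After subsystem 3 (A=0.9881): product = 0.9464
After subsystem 4 (A=0.9902): product = 0.9371
After subsystem 5 (A=0.9817): product = 0.9199
A_sys = 0.9199

0.9199


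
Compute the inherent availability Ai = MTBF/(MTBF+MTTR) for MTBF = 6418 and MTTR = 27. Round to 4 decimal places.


MTBF = 6418
MTTR = 27
MTBF + MTTR = 6445
Ai = 6418 / 6445
Ai = 0.9958

0.9958


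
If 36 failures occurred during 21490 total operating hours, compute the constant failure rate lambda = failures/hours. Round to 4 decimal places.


failures = 36
total_hours = 21490
lambda = 36 / 21490
lambda = 0.0017

0.0017


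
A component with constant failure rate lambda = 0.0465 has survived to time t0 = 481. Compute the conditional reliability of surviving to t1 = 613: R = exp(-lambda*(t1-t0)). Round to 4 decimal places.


lambda = 0.0465
t0 = 481, t1 = 613
t1 - t0 = 132
lambda * (t1-t0) = 0.0465 * 132 = 6.138
R = exp(-6.138)
R = 0.0022

0.0022


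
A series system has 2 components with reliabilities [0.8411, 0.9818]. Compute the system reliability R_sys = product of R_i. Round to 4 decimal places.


Components: [0.8411, 0.9818]
After component 1 (R=0.8411): product = 0.8411
After component 2 (R=0.9818): product = 0.8258
R_sys = 0.8258

0.8258


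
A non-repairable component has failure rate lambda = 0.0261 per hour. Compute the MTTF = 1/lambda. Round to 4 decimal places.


lambda = 0.0261
MTTF = 1 / 0.0261
MTTF = 38.3142

38.3142


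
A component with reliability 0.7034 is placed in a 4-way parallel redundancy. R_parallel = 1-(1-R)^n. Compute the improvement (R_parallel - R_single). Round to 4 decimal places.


R_single = 0.7034, n = 4
1 - R_single = 0.2966
(1 - R_single)^n = 0.2966^4 = 0.0077
R_parallel = 1 - 0.0077 = 0.9923
Improvement = 0.9923 - 0.7034
Improvement = 0.2889

0.2889


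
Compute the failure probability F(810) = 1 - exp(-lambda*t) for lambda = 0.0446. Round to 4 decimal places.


lambda = 0.0446, t = 810
lambda * t = 36.126
exp(-36.126) = 0.0
F(t) = 1 - 0.0
F(t) = 1.0

1.0


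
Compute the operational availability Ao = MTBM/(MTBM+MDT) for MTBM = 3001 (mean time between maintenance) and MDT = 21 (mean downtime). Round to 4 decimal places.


MTBM = 3001
MDT = 21
MTBM + MDT = 3022
Ao = 3001 / 3022
Ao = 0.9931

0.9931


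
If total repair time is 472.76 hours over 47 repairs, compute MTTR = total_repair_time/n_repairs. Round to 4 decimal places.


total_repair_time = 472.76
n_repairs = 47
MTTR = 472.76 / 47
MTTR = 10.0587

10.0587


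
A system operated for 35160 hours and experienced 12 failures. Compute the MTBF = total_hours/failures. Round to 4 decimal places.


total_hours = 35160
failures = 12
MTBF = 35160 / 12
MTBF = 2930.0

2930.0


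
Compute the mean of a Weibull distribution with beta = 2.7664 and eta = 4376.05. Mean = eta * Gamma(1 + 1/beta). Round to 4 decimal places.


beta = 2.7664, eta = 4376.05
1/beta = 0.3615
1 + 1/beta = 1.3615
Gamma(1.3615) = 0.89
Mean = 4376.05 * 0.89
Mean = 3894.9013

3894.9013


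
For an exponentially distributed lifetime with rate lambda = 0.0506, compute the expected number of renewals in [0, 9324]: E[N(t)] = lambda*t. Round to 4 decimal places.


lambda = 0.0506
t = 9324
E[N(t)] = lambda * t
E[N(t)] = 0.0506 * 9324
E[N(t)] = 471.7944

471.7944


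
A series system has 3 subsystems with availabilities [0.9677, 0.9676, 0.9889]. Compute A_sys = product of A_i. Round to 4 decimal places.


Subsystems: [0.9677, 0.9676, 0.9889]
After subsystem 1 (A=0.9677): product = 0.9677
After subsystem 2 (A=0.9676): product = 0.9363
After subsystem 3 (A=0.9889): product = 0.926
A_sys = 0.926

0.926


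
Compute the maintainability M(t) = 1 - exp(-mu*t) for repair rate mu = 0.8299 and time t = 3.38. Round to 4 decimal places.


mu = 0.8299, t = 3.38
mu * t = 0.8299 * 3.38 = 2.8051
exp(-2.8051) = 0.0605
M(t) = 1 - 0.0605
M(t) = 0.9395

0.9395


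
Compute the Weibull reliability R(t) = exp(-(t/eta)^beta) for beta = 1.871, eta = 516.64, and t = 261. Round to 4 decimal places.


beta = 1.871, eta = 516.64, t = 261
t/eta = 261 / 516.64 = 0.5052
(t/eta)^beta = 0.5052^1.871 = 0.2787
R(t) = exp(-0.2787)
R(t) = 0.7568

0.7568


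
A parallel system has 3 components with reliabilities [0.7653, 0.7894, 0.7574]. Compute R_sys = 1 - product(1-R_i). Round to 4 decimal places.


Components: [0.7653, 0.7894, 0.7574]
(1 - 0.7653) = 0.2347, running product = 0.2347
(1 - 0.7894) = 0.2106, running product = 0.0494
(1 - 0.7574) = 0.2426, running product = 0.012
Product of (1-R_i) = 0.012
R_sys = 1 - 0.012 = 0.988

0.988


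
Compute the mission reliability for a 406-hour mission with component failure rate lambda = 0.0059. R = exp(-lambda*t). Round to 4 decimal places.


lambda = 0.0059
mission_time = 406
lambda * t = 0.0059 * 406 = 2.3954
R = exp(-2.3954)
R = 0.0911

0.0911


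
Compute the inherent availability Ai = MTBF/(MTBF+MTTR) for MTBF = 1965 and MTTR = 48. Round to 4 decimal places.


MTBF = 1965
MTTR = 48
MTBF + MTTR = 2013
Ai = 1965 / 2013
Ai = 0.9762

0.9762


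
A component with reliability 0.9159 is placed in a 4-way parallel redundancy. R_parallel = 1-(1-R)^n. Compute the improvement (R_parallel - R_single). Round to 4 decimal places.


R_single = 0.9159, n = 4
1 - R_single = 0.0841
(1 - R_single)^n = 0.0841^4 = 0.0001
R_parallel = 1 - 0.0001 = 0.9999
Improvement = 0.9999 - 0.9159
Improvement = 0.084

0.084


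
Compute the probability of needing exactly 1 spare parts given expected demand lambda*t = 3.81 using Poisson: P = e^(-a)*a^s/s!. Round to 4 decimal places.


a = 3.81, s = 1
e^(-a) = e^(-3.81) = 0.0221
a^s = 3.81^1 = 3.81
s! = 1
P = 0.0221 * 3.81 / 1
P = 0.0844

0.0844


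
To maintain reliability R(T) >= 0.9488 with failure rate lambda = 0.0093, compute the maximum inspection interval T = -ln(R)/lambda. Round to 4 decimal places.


R_target = 0.9488
lambda = 0.0093
-ln(0.9488) = 0.0526
T = 0.0526 / 0.0093
T = 5.6513

5.6513


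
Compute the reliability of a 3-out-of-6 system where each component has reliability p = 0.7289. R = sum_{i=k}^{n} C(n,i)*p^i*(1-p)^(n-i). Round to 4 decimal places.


k = 3, n = 6, p = 0.7289
i=3: C(6,3)=20 * 0.7289^3 * 0.2711^3 = 0.1543
i=4: C(6,4)=15 * 0.7289^4 * 0.2711^2 = 0.3112
i=5: C(6,5)=6 * 0.7289^5 * 0.2711^1 = 0.3347
i=6: C(6,6)=1 * 0.7289^6 * 0.2711^0 = 0.15
R = sum of terms = 0.9502

0.9502


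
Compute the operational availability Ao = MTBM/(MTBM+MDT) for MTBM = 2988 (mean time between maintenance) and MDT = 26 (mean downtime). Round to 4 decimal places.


MTBM = 2988
MDT = 26
MTBM + MDT = 3014
Ao = 2988 / 3014
Ao = 0.9914

0.9914


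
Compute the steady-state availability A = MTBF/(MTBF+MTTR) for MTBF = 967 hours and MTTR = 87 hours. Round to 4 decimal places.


MTBF = 967
MTTR = 87
MTBF + MTTR = 1054
A = 967 / 1054
A = 0.9175

0.9175


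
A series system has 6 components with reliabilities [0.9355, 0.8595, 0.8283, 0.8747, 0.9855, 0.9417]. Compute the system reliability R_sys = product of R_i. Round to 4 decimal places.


Components: [0.9355, 0.8595, 0.8283, 0.8747, 0.9855, 0.9417]
After component 1 (R=0.9355): product = 0.9355
After component 2 (R=0.8595): product = 0.8041
After component 3 (R=0.8283): product = 0.666
After component 4 (R=0.8747): product = 0.5826
After component 5 (R=0.9855): product = 0.5741
After component 6 (R=0.9417): product = 0.5406
R_sys = 0.5406

0.5406


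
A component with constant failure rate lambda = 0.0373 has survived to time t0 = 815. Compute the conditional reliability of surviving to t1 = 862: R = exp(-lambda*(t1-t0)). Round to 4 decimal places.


lambda = 0.0373
t0 = 815, t1 = 862
t1 - t0 = 47
lambda * (t1-t0) = 0.0373 * 47 = 1.7531
R = exp(-1.7531)
R = 0.1732

0.1732


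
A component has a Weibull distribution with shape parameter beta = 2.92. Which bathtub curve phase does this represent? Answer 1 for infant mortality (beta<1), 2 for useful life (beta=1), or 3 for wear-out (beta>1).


beta = 2.92
Compare beta to 1:
beta < 1 => infant mortality (phase 1)
beta = 1 => useful life (phase 2)
beta > 1 => wear-out (phase 3)
Since beta = 2.92, this is wear-out (increasing failure rate)
Phase = 3

3


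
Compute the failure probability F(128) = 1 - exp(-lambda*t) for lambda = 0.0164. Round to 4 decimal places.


lambda = 0.0164, t = 128
lambda * t = 2.0992
exp(-2.0992) = 0.1226
F(t) = 1 - 0.1226
F(t) = 0.8774

0.8774


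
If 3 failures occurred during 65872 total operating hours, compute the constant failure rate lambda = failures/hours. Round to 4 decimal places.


failures = 3
total_hours = 65872
lambda = 3 / 65872
lambda = 0.0

0.0


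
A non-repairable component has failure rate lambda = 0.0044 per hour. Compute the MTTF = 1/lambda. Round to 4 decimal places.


lambda = 0.0044
MTTF = 1 / 0.0044
MTTF = 227.2727

227.2727


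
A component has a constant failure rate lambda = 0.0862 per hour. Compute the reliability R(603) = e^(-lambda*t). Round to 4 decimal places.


lambda = 0.0862
t = 603
lambda * t = 51.9786
R(t) = e^(-51.9786)
R(t) = 0.0

0.0


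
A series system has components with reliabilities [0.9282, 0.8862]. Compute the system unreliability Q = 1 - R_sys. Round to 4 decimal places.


Components: [0.9282, 0.8862]
After component 1: product = 0.9282
After component 2: product = 0.8226
R_sys = 0.8226
Q = 1 - 0.8226 = 0.1774

0.1774


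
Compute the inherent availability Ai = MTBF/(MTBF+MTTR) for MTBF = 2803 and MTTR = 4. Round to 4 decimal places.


MTBF = 2803
MTTR = 4
MTBF + MTTR = 2807
Ai = 2803 / 2807
Ai = 0.9986

0.9986


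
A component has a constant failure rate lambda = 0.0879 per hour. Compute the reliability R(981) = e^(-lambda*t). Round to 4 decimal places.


lambda = 0.0879
t = 981
lambda * t = 86.2299
R(t) = e^(-86.2299)
R(t) = 0.0

0.0


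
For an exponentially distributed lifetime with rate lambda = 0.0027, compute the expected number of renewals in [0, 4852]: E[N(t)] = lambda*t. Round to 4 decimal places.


lambda = 0.0027
t = 4852
E[N(t)] = lambda * t
E[N(t)] = 0.0027 * 4852
E[N(t)] = 13.1004

13.1004


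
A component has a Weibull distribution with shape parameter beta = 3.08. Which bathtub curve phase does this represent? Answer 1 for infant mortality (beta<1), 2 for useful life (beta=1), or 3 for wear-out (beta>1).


beta = 3.08
Compare beta to 1:
beta < 1 => infant mortality (phase 1)
beta = 1 => useful life (phase 2)
beta > 1 => wear-out (phase 3)
Since beta = 3.08, this is wear-out (increasing failure rate)
Phase = 3

3


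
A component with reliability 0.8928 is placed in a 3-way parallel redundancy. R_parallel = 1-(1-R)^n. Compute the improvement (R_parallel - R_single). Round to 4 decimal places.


R_single = 0.8928, n = 3
1 - R_single = 0.1072
(1 - R_single)^n = 0.1072^3 = 0.0012
R_parallel = 1 - 0.0012 = 0.9988
Improvement = 0.9988 - 0.8928
Improvement = 0.106

0.106


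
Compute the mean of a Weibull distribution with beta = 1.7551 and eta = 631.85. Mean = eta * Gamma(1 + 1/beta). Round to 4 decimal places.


beta = 1.7551, eta = 631.85
1/beta = 0.5698
1 + 1/beta = 1.5698
Gamma(1.5698) = 0.8905
Mean = 631.85 * 0.8905
Mean = 562.6429

562.6429


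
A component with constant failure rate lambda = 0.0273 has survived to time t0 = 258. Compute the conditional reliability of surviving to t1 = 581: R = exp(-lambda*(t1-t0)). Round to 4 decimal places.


lambda = 0.0273
t0 = 258, t1 = 581
t1 - t0 = 323
lambda * (t1-t0) = 0.0273 * 323 = 8.8179
R = exp(-8.8179)
R = 0.0001

0.0001


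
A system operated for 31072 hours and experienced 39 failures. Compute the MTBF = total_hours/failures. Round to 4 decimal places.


total_hours = 31072
failures = 39
MTBF = 31072 / 39
MTBF = 796.7179

796.7179


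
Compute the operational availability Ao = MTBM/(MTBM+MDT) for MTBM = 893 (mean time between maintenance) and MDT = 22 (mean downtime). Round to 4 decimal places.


MTBM = 893
MDT = 22
MTBM + MDT = 915
Ao = 893 / 915
Ao = 0.976

0.976


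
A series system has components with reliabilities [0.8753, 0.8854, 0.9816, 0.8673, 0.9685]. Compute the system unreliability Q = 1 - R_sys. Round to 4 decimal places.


Components: [0.8753, 0.8854, 0.9816, 0.8673, 0.9685]
After component 1: product = 0.8753
After component 2: product = 0.775
After component 3: product = 0.7607
After component 4: product = 0.6598
After component 5: product = 0.639
R_sys = 0.639
Q = 1 - 0.639 = 0.361

0.361


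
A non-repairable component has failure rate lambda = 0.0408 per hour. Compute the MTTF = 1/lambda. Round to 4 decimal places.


lambda = 0.0408
MTTF = 1 / 0.0408
MTTF = 24.5098

24.5098


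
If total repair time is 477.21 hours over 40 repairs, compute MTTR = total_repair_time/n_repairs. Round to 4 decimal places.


total_repair_time = 477.21
n_repairs = 40
MTTR = 477.21 / 40
MTTR = 11.9302

11.9302


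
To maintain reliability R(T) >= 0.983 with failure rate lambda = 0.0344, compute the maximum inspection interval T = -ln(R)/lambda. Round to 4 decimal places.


R_target = 0.983
lambda = 0.0344
-ln(0.983) = 0.0171
T = 0.0171 / 0.0344
T = 0.4984

0.4984


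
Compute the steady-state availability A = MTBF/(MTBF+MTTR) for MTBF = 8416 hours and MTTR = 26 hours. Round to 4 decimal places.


MTBF = 8416
MTTR = 26
MTBF + MTTR = 8442
A = 8416 / 8442
A = 0.9969

0.9969


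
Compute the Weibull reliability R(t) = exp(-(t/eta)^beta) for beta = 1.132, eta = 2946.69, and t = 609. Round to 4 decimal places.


beta = 1.132, eta = 2946.69, t = 609
t/eta = 609 / 2946.69 = 0.2067
(t/eta)^beta = 0.2067^1.132 = 0.1678
R(t) = exp(-0.1678)
R(t) = 0.8455

0.8455


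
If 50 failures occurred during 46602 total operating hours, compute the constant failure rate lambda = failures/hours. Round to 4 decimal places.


failures = 50
total_hours = 46602
lambda = 50 / 46602
lambda = 0.0011

0.0011


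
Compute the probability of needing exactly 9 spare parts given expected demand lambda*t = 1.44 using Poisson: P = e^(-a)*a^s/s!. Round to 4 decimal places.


a = 1.44, s = 9
e^(-a) = e^(-1.44) = 0.2369
a^s = 1.44^9 = 26.6233
s! = 362880
P = 0.2369 * 26.6233 / 362880
P = 0.0

0.0


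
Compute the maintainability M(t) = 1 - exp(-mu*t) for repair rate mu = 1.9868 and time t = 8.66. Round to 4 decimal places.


mu = 1.9868, t = 8.66
mu * t = 1.9868 * 8.66 = 17.2057
exp(-17.2057) = 0.0
M(t) = 1 - 0.0
M(t) = 1.0

1.0


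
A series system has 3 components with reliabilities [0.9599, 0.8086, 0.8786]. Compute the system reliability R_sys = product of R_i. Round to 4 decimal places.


Components: [0.9599, 0.8086, 0.8786]
After component 1 (R=0.9599): product = 0.9599
After component 2 (R=0.8086): product = 0.7762
After component 3 (R=0.8786): product = 0.6819
R_sys = 0.6819

0.6819


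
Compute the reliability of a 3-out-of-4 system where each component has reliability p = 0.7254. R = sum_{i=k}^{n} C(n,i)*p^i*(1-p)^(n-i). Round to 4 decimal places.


k = 3, n = 4, p = 0.7254
i=3: C(4,3)=4 * 0.7254^3 * 0.2746^1 = 0.4193
i=4: C(4,4)=1 * 0.7254^4 * 0.2746^0 = 0.2769
R = sum of terms = 0.6962

0.6962


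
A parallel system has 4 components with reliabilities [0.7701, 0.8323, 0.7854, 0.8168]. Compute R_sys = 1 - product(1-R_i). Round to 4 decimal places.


Components: [0.7701, 0.8323, 0.7854, 0.8168]
(1 - 0.7701) = 0.2299, running product = 0.2299
(1 - 0.8323) = 0.1677, running product = 0.0386
(1 - 0.7854) = 0.2146, running product = 0.0083
(1 - 0.8168) = 0.1832, running product = 0.0015
Product of (1-R_i) = 0.0015
R_sys = 1 - 0.0015 = 0.9985

0.9985


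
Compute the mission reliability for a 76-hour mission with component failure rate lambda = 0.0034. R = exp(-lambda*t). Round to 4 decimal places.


lambda = 0.0034
mission_time = 76
lambda * t = 0.0034 * 76 = 0.2584
R = exp(-0.2584)
R = 0.7723

0.7723


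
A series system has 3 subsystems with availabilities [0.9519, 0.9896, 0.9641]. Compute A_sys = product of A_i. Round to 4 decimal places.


Subsystems: [0.9519, 0.9896, 0.9641]
After subsystem 1 (A=0.9519): product = 0.9519
After subsystem 2 (A=0.9896): product = 0.942
After subsystem 3 (A=0.9641): product = 0.9082
A_sys = 0.9082

0.9082


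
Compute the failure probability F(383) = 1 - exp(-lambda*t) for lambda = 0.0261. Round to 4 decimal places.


lambda = 0.0261, t = 383
lambda * t = 9.9963
exp(-9.9963) = 0.0
F(t) = 1 - 0.0
F(t) = 1.0

1.0
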